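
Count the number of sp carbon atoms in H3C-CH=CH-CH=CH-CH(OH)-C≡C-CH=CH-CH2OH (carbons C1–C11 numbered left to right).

C1: sp3
C2: sp2
C3: sp2
C4: sp2
C5: sp2
C6: sp3
C7: sp ✓
C8: sp ✓
C9: sp2
C10: sp2
C11: sp3
C7, C8 → 2 sp carbons.

2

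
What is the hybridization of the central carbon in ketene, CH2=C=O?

The central carbon is sp: 2 σ bonds, plus two π bonds, 2 electron-density regions.

sp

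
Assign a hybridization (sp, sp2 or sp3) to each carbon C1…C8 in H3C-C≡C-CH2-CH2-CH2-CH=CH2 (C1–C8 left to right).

C1 sp3, C2 sp, C3 sp, C4 sp3, C5 sp3, C6 sp3, C7 sp2, C8 sp2

C1 is sp3: 4 σ bonds, 4 electron-density regions.
C2 has 2 σ bonds, plus two π bonds: steric number 2 → sp.
C3 has 2 σ bonds, plus two π bonds: steric number 2 → sp.
C4 (4 σ bonds) has steric number 4: sp3.
C5 has 4 σ bonds: steric number 4 → sp3.
C6 (4 σ bonds) has steric number 4: sp3.
C7 carries 3 σ bonds, plus one π bond, giving a steric number of 3, so it is sp2.
C8 has 3 σ bonds, plus one π bond: steric number 3 → sp2.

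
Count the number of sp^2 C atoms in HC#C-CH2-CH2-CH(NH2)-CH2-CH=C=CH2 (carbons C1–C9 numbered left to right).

C1: sp
C2: sp
C3: sp3
C4: sp3
C5: sp3
C6: sp3
C7: sp2 ✓
C8: sp
C9: sp2 ✓
C7, C9 → 2 sp2 carbons.

2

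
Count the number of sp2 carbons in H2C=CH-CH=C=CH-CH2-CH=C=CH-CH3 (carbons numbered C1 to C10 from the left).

C1: sp2 ✓
C2: sp2 ✓
C3: sp2 ✓
C4: sp
C5: sp2 ✓
C6: sp3
C7: sp2 ✓
C8: sp
C9: sp2 ✓
C10: sp3
C1, C2, C3, C5, C7, C9 → 6 sp2 carbons.

6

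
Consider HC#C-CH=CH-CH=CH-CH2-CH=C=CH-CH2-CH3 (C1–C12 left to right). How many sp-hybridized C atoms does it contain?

3

C1: sp ✓
C2: sp ✓
C3: sp2
C4: sp2
C5: sp2
C6: sp2
C7: sp3
C8: sp2
C9: sp ✓
C10: sp2
C11: sp3
C12: sp3
C1, C2, C9 → 3 sp carbons.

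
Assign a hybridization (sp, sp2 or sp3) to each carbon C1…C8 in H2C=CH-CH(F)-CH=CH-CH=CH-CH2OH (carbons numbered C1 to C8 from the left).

C1 sp2, C2 sp2, C3 sp3, C4 sp2, C5 sp2, C6 sp2, C7 sp2, C8 sp3

C1 carries 3 σ bonds, plus one π bond, giving a steric number of 3, so it is sp2.
C2 — 3 σ bonds, plus one π bond. Steric number 3, so sp2.
C3 carries 4 σ bonds, giving a steric number of 4, so it is sp3.
C4: 3 σ bonds, plus one π bond — 3 electron domains, sp2.
C5 (3 σ bonds, plus one π bond) has steric number 3: sp2.
C6 carries 3 σ bonds, plus one π bond, giving a steric number of 3, so it is sp2.
C7 — 3 σ bonds, plus one π bond. Steric number 3, so sp2.
C8: 4 σ bonds; 4 regions of electron density → sp3.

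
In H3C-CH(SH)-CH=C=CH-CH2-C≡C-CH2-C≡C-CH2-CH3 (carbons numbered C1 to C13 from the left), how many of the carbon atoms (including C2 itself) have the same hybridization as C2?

C2 is sp3 (only σ bonds).
C1: sp3 ✓
C2: sp3 ✓
C3: sp2
C4: sp
C5: sp2
C6: sp3 ✓
C7: sp
C8: sp
C9: sp3 ✓
C10: sp
C11: sp
C12: sp3 ✓
C13: sp3 ✓
6 carbons are sp3.

6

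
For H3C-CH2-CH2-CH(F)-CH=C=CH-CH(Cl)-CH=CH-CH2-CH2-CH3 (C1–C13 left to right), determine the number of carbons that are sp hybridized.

1

C1: sp3
C2: sp3
C3: sp3
C4: sp3
C5: sp2
C6: sp ✓
C7: sp2
C8: sp3
C9: sp2
C10: sp2
C11: sp3
C12: sp3
C13: sp3
C6 → 1 sp carbon.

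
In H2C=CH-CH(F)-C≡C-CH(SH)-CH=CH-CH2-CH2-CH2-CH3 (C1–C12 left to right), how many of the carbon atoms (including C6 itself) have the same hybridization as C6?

6

C6 is sp3 (only σ bonds).
C1: sp2
C2: sp2
C3: sp3 ✓
C4: sp
C5: sp
C6: sp3 ✓
C7: sp2
C8: sp2
C9: sp3 ✓
C10: sp3 ✓
C11: sp3 ✓
C12: sp3 ✓
6 carbons are sp3.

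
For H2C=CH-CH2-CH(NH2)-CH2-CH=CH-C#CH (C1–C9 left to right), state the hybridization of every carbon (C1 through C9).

C1 carries 3 σ bonds, plus one π bond, giving a steric number of 3, so it is sp2.
C2 carries 3 σ bonds, plus one π bond, giving a steric number of 3, so it is sp2.
C3: 4 σ bonds; 4 regions of electron density → sp3.
C4: 4 σ bonds; 4 regions of electron density → sp3.
C5 — 4 σ bonds. Steric number 4, so sp3.
C6: 3 σ bonds, plus one π bond; 3 regions of electron density → sp2.
C7 has 3 σ bonds, plus one π bond: steric number 3 → sp2.
C8 has 2 σ bonds, plus two π bonds: steric number 2 → sp.
C9 is sp: 2 σ bonds, plus two π bonds, 2 electron-density regions.

C1 sp2, C2 sp2, C3 sp3, C4 sp3, C5 sp3, C6 sp2, C7 sp2, C8 sp, C9 sp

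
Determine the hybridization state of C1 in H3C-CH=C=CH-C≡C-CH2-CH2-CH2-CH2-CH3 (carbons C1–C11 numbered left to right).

C1 is sp3: 4 σ bonds, 4 electron-density regions.

sp3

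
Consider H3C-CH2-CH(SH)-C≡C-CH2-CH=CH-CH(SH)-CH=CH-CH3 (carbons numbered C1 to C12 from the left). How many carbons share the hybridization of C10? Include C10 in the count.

4

C10 is sp2 (one π bond).
C1: sp3
C2: sp3
C3: sp3
C4: sp
C5: sp
C6: sp3
C7: sp2 ✓
C8: sp2 ✓
C9: sp3
C10: sp2 ✓
C11: sp2 ✓
C12: sp3
4 carbons are sp2.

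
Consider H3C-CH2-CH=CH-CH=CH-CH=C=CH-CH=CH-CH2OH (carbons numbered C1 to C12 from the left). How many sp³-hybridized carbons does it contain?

3

C1: sp3 ✓
C2: sp3 ✓
C3: sp2
C4: sp2
C5: sp2
C6: sp2
C7: sp2
C8: sp
C9: sp2
C10: sp2
C11: sp2
C12: sp3 ✓
C1, C2, C12 → 3 sp3 carbons.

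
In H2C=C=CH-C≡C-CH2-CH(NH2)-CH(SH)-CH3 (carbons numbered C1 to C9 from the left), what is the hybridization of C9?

sp3

C9: 4 σ bonds — 4 electron domains, sp3.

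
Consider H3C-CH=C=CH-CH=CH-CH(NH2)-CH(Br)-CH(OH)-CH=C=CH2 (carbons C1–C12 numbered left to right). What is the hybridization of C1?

sp^3

C1 is sp3: 4 σ bonds, 4 electron-density regions.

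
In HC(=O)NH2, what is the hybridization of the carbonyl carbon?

sp^2

The carbonyl carbon has 3 σ bonds, plus one π bond: steric number 3 → sp2.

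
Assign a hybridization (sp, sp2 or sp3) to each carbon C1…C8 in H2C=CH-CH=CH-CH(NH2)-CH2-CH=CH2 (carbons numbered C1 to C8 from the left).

C1 sp2, C2 sp2, C3 sp2, C4 sp2, C5 sp3, C6 sp3, C7 sp2, C8 sp2

C1 is sp2: 3 σ bonds, plus one π bond, 3 electron-density regions.
C2 (3 σ bonds, plus one π bond) has steric number 3: sp2.
C3 carries 3 σ bonds, plus one π bond, giving a steric number of 3, so it is sp2.
C4 (3 σ bonds, plus one π bond) has steric number 3: sp2.
C5 carries 4 σ bonds, giving a steric number of 4, so it is sp3.
C6 has 4 σ bonds: steric number 4 → sp3.
C7: 3 σ bonds, plus one π bond; 3 regions of electron density → sp2.
C8: 3 σ bonds, plus one π bond; 3 regions of electron density → sp2.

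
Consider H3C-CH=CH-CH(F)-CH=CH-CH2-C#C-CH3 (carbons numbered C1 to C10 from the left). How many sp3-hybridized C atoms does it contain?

C1: sp3 ✓
C2: sp2
C3: sp2
C4: sp3 ✓
C5: sp2
C6: sp2
C7: sp3 ✓
C8: sp
C9: sp
C10: sp3 ✓
C1, C4, C7, C10 → 4 sp3 carbons.

4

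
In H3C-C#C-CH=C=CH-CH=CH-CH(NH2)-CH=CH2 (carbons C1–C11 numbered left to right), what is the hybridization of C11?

C11 (3 σ bonds, plus one π bond) has steric number 3: sp2.

sp²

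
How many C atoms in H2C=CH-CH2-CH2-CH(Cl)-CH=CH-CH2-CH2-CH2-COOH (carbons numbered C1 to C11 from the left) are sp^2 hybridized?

5

C1: sp2 ✓
C2: sp2 ✓
C3: sp3
C4: sp3
C5: sp3
C6: sp2 ✓
C7: sp2 ✓
C8: sp3
C9: sp3
C10: sp3
C11: sp2 ✓
C1, C2, C6, C7, C11 → 5 sp2 carbons.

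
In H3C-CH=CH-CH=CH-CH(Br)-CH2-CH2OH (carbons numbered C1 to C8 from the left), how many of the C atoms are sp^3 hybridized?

4

C1: sp3 ✓
C2: sp2
C3: sp2
C4: sp2
C5: sp2
C6: sp3 ✓
C7: sp3 ✓
C8: sp3 ✓
C1, C6, C7, C8 → 4 sp3 carbons.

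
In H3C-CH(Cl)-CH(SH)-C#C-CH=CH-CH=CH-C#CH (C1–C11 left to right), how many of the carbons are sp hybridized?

C1: sp3
C2: sp3
C3: sp3
C4: sp ✓
C5: sp ✓
C6: sp2
C7: sp2
C8: sp2
C9: sp2
C10: sp ✓
C11: sp ✓
C4, C5, C10, C11 → 4 sp carbons.

4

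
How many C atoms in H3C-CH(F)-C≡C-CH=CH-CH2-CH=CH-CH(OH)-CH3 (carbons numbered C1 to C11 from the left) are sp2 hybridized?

C1: sp3
C2: sp3
C3: sp
C4: sp
C5: sp2 ✓
C6: sp2 ✓
C7: sp3
C8: sp2 ✓
C9: sp2 ✓
C10: sp3
C11: sp3
C5, C6, C8, C9 → 4 sp2 carbons.

4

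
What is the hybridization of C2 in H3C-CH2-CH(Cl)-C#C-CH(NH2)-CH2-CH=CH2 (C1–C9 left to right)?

sp3

C2 — 4 σ bonds. Steric number 4, so sp3.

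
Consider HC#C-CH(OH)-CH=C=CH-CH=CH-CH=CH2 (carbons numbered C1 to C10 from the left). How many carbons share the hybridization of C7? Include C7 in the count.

C7 is sp2 (one π bond).
C1: sp
C2: sp
C3: sp3
C4: sp2 ✓
C5: sp
C6: sp2 ✓
C7: sp2 ✓
C8: sp2 ✓
C9: sp2 ✓
C10: sp2 ✓
6 carbons are sp2.

6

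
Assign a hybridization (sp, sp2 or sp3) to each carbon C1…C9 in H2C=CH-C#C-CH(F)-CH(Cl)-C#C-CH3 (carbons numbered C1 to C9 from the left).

C1 carries 3 σ bonds, plus one π bond, giving a steric number of 3, so it is sp2.
C2: 3 σ bonds, plus one π bond; 3 regions of electron density → sp2.
C3: 2 σ bonds, plus two π bonds — 2 electron domains, sp.
C4 is sp: 2 σ bonds, plus two π bonds, 2 electron-density regions.
C5 carries 4 σ bonds, giving a steric number of 4, so it is sp3.
C6: 4 σ bonds — 4 electron domains, sp3.
C7 — 2 σ bonds, plus two π bonds. Steric number 2, so sp.
C8: 2 σ bonds, plus two π bonds — 2 electron domains, sp.
C9 has 4 σ bonds: steric number 4 → sp3.

C1 sp2, C2 sp2, C3 sp, C4 sp, C5 sp3, C6 sp3, C7 sp, C8 sp, C9 sp3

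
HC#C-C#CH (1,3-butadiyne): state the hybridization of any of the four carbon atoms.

Every carbon is part of a C≡C triple bond: two σ regions → sp.

sp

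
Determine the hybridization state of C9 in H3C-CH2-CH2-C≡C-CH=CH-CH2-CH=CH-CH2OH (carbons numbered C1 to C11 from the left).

sp^2

C9 (3 σ bonds, plus one π bond) has steric number 3: sp2.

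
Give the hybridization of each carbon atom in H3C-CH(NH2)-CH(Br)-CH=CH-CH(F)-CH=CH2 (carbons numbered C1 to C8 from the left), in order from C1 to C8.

C1 is sp3: 4 σ bonds, 4 electron-density regions.
C2 is sp3: 4 σ bonds, 4 electron-density regions.
C3: 4 σ bonds — 4 electron domains, sp3.
C4: 3 σ bonds, plus one π bond; 3 regions of electron density → sp2.
C5: 3 σ bonds, plus one π bond; 3 regions of electron density → sp2.
C6 — 4 σ bonds. Steric number 4, so sp3.
C7 — 3 σ bonds, plus one π bond. Steric number 3, so sp2.
C8 (3 σ bonds, plus one π bond) has steric number 3: sp2.

C1 sp3, C2 sp3, C3 sp3, C4 sp2, C5 sp2, C6 sp3, C7 sp2, C8 sp2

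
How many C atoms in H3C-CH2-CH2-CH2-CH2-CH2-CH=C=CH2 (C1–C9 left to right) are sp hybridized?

C1: sp3
C2: sp3
C3: sp3
C4: sp3
C5: sp3
C6: sp3
C7: sp2
C8: sp ✓
C9: sp2
C8 → 1 sp carbon.

1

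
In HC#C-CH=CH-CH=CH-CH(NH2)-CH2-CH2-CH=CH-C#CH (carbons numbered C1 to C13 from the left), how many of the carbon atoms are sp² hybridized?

6

C1: sp
C2: sp
C3: sp2 ✓
C4: sp2 ✓
C5: sp2 ✓
C6: sp2 ✓
C7: sp3
C8: sp3
C9: sp3
C10: sp2 ✓
C11: sp2 ✓
C12: sp
C13: sp
C3, C4, C5, C6, C10, C11 → 6 sp2 carbons.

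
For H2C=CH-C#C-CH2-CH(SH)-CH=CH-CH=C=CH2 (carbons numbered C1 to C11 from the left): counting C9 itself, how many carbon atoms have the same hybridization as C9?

C9 is sp2 (one π bond).
C1: sp2 ✓
C2: sp2 ✓
C3: sp
C4: sp
C5: sp3
C6: sp3
C7: sp2 ✓
C8: sp2 ✓
C9: sp2 ✓
C10: sp
C11: sp2 ✓
6 carbons are sp2.

6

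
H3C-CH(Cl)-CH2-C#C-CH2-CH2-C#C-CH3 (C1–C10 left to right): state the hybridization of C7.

C7: 4 σ bonds; 4 regions of electron density → sp3.

sp^3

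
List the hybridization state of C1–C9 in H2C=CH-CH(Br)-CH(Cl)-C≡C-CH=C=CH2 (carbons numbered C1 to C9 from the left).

C1 sp2, C2 sp2, C3 sp3, C4 sp3, C5 sp, C6 sp, C7 sp2, C8 sp, C9 sp2

C1 is sp2: 3 σ bonds, plus one π bond, 3 electron-density regions.
C2: 3 σ bonds, plus one π bond — 3 electron domains, sp2.
C3: 4 σ bonds; 4 regions of electron density → sp3.
C4 — 4 σ bonds. Steric number 4, so sp3.
C5: 2 σ bonds, plus two π bonds; 2 regions of electron density → sp.
C6 has 2 σ bonds, plus two π bonds: steric number 2 → sp.
C7 carries 3 σ bonds, plus one π bond, giving a steric number of 3, so it is sp2.
C8: 2 σ bonds, plus two π bonds; 2 regions of electron density → sp.
C9: 3 σ bonds, plus one π bond; 3 regions of electron density → sp2.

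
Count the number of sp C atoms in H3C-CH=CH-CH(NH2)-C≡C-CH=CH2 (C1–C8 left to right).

C1: sp3
C2: sp2
C3: sp2
C4: sp3
C5: sp ✓
C6: sp ✓
C7: sp2
C8: sp2
C5, C6 → 2 sp carbons.

2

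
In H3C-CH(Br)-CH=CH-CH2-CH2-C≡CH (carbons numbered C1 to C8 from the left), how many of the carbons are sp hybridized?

C1: sp3
C2: sp3
C3: sp2
C4: sp2
C5: sp3
C6: sp3
C7: sp ✓
C8: sp ✓
C7, C8 → 2 sp carbons.

2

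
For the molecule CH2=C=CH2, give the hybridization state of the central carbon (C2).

Two σ bonds and two π bonds (one to each neighbour) → sp.

sp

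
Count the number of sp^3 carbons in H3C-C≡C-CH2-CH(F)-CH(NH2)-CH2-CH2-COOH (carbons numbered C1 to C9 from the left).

C1: sp3 ✓
C2: sp
C3: sp
C4: sp3 ✓
C5: sp3 ✓
C6: sp3 ✓
C7: sp3 ✓
C8: sp3 ✓
C9: sp2
C1, C4, C5, C6, C7, C8 → 6 sp3 carbons.

6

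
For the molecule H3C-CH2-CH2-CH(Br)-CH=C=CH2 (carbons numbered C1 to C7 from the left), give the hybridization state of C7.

C7: 3 σ bonds, plus one π bond — 3 electron domains, sp2.

sp2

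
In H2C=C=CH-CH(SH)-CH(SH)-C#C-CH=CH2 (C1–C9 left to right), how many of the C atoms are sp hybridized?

3

C1: sp2
C2: sp ✓
C3: sp2
C4: sp3
C5: sp3
C6: sp ✓
C7: sp ✓
C8: sp2
C9: sp2
C2, C6, C7 → 3 sp carbons.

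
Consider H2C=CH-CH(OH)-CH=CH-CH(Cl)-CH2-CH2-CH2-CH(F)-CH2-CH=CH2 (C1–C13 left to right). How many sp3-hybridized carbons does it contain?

C1: sp2
C2: sp2
C3: sp3 ✓
C4: sp2
C5: sp2
C6: sp3 ✓
C7: sp3 ✓
C8: sp3 ✓
C9: sp3 ✓
C10: sp3 ✓
C11: sp3 ✓
C12: sp2
C13: sp2
C3, C6, C7, C8, C9, C10, C11 → 7 sp3 carbons.

7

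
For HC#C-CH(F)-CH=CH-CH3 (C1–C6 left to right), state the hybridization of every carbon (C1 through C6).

C1 sp, C2 sp, C3 sp3, C4 sp2, C5 sp2, C6 sp3

C1: 2 σ bonds, plus two π bonds; 2 regions of electron density → sp.
C2 (2 σ bonds, plus two π bonds) has steric number 2: sp.
C3 (4 σ bonds) has steric number 4: sp3.
C4 (3 σ bonds, plus one π bond) has steric number 3: sp2.
C5 carries 3 σ bonds, plus one π bond, giving a steric number of 3, so it is sp2.
C6: 4 σ bonds; 4 regions of electron density → sp3.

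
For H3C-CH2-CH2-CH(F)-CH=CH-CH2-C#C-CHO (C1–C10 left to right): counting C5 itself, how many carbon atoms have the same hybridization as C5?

3

C5 is sp2 (one π bond).
C1: sp3
C2: sp3
C3: sp3
C4: sp3
C5: sp2 ✓
C6: sp2 ✓
C7: sp3
C8: sp
C9: sp
C10: sp2 ✓
3 carbons are sp2.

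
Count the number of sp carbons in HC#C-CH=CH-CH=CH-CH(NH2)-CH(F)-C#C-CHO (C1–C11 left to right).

C1: sp ✓
C2: sp ✓
C3: sp2
C4: sp2
C5: sp2
C6: sp2
C7: sp3
C8: sp3
C9: sp ✓
C10: sp ✓
C11: sp2
C1, C2, C9, C10 → 4 sp carbons.

4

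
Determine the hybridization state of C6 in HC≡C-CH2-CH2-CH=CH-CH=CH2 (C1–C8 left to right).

C6 has 3 σ bonds, plus one π bond: steric number 3 → sp2.

sp²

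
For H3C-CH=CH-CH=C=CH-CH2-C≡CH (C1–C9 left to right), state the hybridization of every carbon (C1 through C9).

C1 sp3, C2 sp2, C3 sp2, C4 sp2, C5 sp, C6 sp2, C7 sp3, C8 sp, C9 sp

C1 has 4 σ bonds: steric number 4 → sp3.
C2: 3 σ bonds, plus one π bond — 3 electron domains, sp2.
C3 — 3 σ bonds, plus one π bond. Steric number 3, so sp2.
C4 (3 σ bonds, plus one π bond) has steric number 3: sp2.
C5 is sp: 2 σ bonds, plus two π bonds, 2 electron-density regions.
C6: 3 σ bonds, plus one π bond — 3 electron domains, sp2.
C7 — 4 σ bonds. Steric number 4, so sp3.
C8 has 2 σ bonds, plus two π bonds: steric number 2 → sp.
C9 — 2 σ bonds, plus two π bonds. Steric number 2, so sp.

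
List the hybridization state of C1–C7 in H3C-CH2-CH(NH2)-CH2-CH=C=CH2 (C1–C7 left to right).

C1 sp3, C2 sp3, C3 sp3, C4 sp3, C5 sp2, C6 sp, C7 sp2

C1: 4 σ bonds — 4 electron domains, sp3.
C2: 4 σ bonds — 4 electron domains, sp3.
C3 — 4 σ bonds. Steric number 4, so sp3.
C4: 4 σ bonds; 4 regions of electron density → sp3.
C5 has 3 σ bonds, plus one π bond: steric number 3 → sp2.
C6 carries 2 σ bonds, plus two π bonds, giving a steric number of 2, so it is sp.
C7 (3 σ bonds, plus one π bond) has steric number 3: sp2.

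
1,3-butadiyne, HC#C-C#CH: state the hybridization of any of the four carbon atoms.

sp

Every carbon is part of a C≡C triple bond: two σ regions → sp.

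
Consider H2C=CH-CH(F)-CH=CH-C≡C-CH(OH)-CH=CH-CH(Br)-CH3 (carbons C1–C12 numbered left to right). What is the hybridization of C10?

sp^2

C10 (3 σ bonds, plus one π bond) has steric number 3: sp2.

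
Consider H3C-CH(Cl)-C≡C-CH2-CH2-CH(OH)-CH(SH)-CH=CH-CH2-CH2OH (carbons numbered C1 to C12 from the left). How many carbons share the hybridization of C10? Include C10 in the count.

C10 is sp2 (one π bond).
C1: sp3
C2: sp3
C3: sp
C4: sp
C5: sp3
C6: sp3
C7: sp3
C8: sp3
C9: sp2 ✓
C10: sp2 ✓
C11: sp3
C12: sp3
2 carbons are sp2.

2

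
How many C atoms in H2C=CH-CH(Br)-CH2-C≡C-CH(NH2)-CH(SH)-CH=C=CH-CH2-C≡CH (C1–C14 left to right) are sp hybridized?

5

C1: sp2
C2: sp2
C3: sp3
C4: sp3
C5: sp ✓
C6: sp ✓
C7: sp3
C8: sp3
C9: sp2
C10: sp ✓
C11: sp2
C12: sp3
C13: sp ✓
C14: sp ✓
C5, C6, C10, C13, C14 → 5 sp carbons.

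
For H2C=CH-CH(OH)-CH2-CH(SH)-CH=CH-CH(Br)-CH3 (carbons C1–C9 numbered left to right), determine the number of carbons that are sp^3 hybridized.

5

C1: sp2
C2: sp2
C3: sp3 ✓
C4: sp3 ✓
C5: sp3 ✓
C6: sp2
C7: sp2
C8: sp3 ✓
C9: sp3 ✓
C3, C4, C5, C8, C9 → 5 sp3 carbons.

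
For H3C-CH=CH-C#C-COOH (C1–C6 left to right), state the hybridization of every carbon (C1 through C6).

C1 sp3, C2 sp2, C3 sp2, C4 sp, C5 sp, C6 sp2

C1 has 4 σ bonds: steric number 4 → sp3.
C2 (3 σ bonds, plus one π bond) has steric number 3: sp2.
C3 carries 3 σ bonds, plus one π bond, giving a steric number of 3, so it is sp2.
C4 carries 2 σ bonds, plus two π bonds, giving a steric number of 2, so it is sp.
C5: 2 σ bonds, plus two π bonds — 2 electron domains, sp.
C6: 3 σ bonds, plus one π bond; 3 regions of electron density → sp2.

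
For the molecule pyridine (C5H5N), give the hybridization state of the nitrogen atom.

N has two σ bonds and one lone pair in the ring plane (steric number 3 → sp2); its p orbital contributes one electron to the aromatic π system via the C=N double bond.

sp²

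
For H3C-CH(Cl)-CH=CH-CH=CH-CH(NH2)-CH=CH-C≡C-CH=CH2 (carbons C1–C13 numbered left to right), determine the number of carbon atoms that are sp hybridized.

2

C1: sp3
C2: sp3
C3: sp2
C4: sp2
C5: sp2
C6: sp2
C7: sp3
C8: sp2
C9: sp2
C10: sp ✓
C11: sp ✓
C12: sp2
C13: sp2
C10, C11 → 2 sp carbons.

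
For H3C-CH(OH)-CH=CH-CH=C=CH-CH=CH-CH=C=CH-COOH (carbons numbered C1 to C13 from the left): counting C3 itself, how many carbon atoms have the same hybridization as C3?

9

C3 is sp2 (one π bond).
C1: sp3
C2: sp3
C3: sp2 ✓
C4: sp2 ✓
C5: sp2 ✓
C6: sp
C7: sp2 ✓
C8: sp2 ✓
C9: sp2 ✓
C10: sp2 ✓
C11: sp
C12: sp2 ✓
C13: sp2 ✓
9 carbons are sp2.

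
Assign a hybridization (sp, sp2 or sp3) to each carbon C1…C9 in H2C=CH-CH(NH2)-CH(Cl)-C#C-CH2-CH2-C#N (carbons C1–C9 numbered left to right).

C1 sp2, C2 sp2, C3 sp3, C4 sp3, C5 sp, C6 sp, C7 sp3, C8 sp3, C9 sp

C1 — 3 σ bonds, plus one π bond. Steric number 3, so sp2.
C2 is sp2: 3 σ bonds, plus one π bond, 3 electron-density regions.
C3: 4 σ bonds; 4 regions of electron density → sp3.
C4 carries 4 σ bonds, giving a steric number of 4, so it is sp3.
C5: 2 σ bonds, plus two π bonds; 2 regions of electron density → sp.
C6 — 2 σ bonds, plus two π bonds. Steric number 2, so sp.
C7 has 4 σ bonds: steric number 4 → sp3.
C8 — 4 σ bonds. Steric number 4, so sp3.
C9 carries 2 σ bonds, plus two π bonds, giving a steric number of 2, so it is sp.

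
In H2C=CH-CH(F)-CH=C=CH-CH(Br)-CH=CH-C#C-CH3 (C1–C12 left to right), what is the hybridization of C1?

sp²

C1: 3 σ bonds, plus one π bond; 3 regions of electron density → sp2.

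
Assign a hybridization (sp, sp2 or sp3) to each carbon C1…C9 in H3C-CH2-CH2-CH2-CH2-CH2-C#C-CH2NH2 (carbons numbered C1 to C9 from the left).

C1: 4 σ bonds; 4 regions of electron density → sp3.
C2 (4 σ bonds) has steric number 4: sp3.
C3 — 4 σ bonds. Steric number 4, so sp3.
C4 (4 σ bonds) has steric number 4: sp3.
C5 (4 σ bonds) has steric number 4: sp3.
C6 carries 4 σ bonds, giving a steric number of 4, so it is sp3.
C7 has 2 σ bonds, plus two π bonds: steric number 2 → sp.
C8: 2 σ bonds, plus two π bonds; 2 regions of electron density → sp.
C9: 4 σ bonds; 4 regions of electron density → sp3.

C1 sp3, C2 sp3, C3 sp3, C4 sp3, C5 sp3, C6 sp3, C7 sp, C8 sp, C9 sp3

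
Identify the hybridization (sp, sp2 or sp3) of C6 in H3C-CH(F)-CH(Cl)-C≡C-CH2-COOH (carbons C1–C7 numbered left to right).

C6 carries 4 σ bonds, giving a steric number of 4, so it is sp3.

sp3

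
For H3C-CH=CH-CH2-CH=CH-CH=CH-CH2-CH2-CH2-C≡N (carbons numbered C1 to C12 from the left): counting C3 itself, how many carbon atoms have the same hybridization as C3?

C3 is sp2 (one π bond).
C1: sp3
C2: sp2 ✓
C3: sp2 ✓
C4: sp3
C5: sp2 ✓
C6: sp2 ✓
C7: sp2 ✓
C8: sp2 ✓
C9: sp3
C10: sp3
C11: sp3
C12: sp
6 carbons are sp2.

6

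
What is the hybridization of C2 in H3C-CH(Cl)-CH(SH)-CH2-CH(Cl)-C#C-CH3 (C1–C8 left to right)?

C2 is sp3: 4 σ bonds, 4 electron-density regions.

sp³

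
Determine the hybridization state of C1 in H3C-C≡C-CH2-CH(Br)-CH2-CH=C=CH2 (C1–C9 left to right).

sp^3

C1: 4 σ bonds — 4 electron domains, sp3.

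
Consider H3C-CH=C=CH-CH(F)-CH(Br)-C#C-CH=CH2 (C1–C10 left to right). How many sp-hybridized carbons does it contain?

3

C1: sp3
C2: sp2
C3: sp ✓
C4: sp2
C5: sp3
C6: sp3
C7: sp ✓
C8: sp ✓
C9: sp2
C10: sp2
C3, C7, C8 → 3 sp carbons.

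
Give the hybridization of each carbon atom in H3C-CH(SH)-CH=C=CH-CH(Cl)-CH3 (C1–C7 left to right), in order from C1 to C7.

C1 is sp3: 4 σ bonds, 4 electron-density regions.
C2 carries 4 σ bonds, giving a steric number of 4, so it is sp3.
C3 (3 σ bonds, plus one π bond) has steric number 3: sp2.
C4 carries 2 σ bonds, plus two π bonds, giving a steric number of 2, so it is sp.
C5 has 3 σ bonds, plus one π bond: steric number 3 → sp2.
C6 — 4 σ bonds. Steric number 4, so sp3.
C7 — 4 σ bonds. Steric number 4, so sp3.

C1 sp3, C2 sp3, C3 sp2, C4 sp, C5 sp2, C6 sp3, C7 sp3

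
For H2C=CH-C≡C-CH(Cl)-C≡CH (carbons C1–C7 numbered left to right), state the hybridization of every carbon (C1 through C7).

C1 is sp2: 3 σ bonds, plus one π bond, 3 electron-density regions.
C2: 3 σ bonds, plus one π bond; 3 regions of electron density → sp2.
C3 has 2 σ bonds, plus two π bonds: steric number 2 → sp.
C4: 2 σ bonds, plus two π bonds; 2 regions of electron density → sp.
C5 — 4 σ bonds. Steric number 4, so sp3.
C6 — 2 σ bonds, plus two π bonds. Steric number 2, so sp.
C7 is sp: 2 σ bonds, plus two π bonds, 2 electron-density regions.

C1 sp2, C2 sp2, C3 sp, C4 sp, C5 sp3, C6 sp, C7 sp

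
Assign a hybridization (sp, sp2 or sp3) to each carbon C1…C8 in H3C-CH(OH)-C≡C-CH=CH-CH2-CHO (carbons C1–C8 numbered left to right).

C1 has 4 σ bonds: steric number 4 → sp3.
C2 is sp3: 4 σ bonds, 4 electron-density regions.
C3: 2 σ bonds, plus two π bonds; 2 regions of electron density → sp.
C4: 2 σ bonds, plus two π bonds — 2 electron domains, sp.
C5 carries 3 σ bonds, plus one π bond, giving a steric number of 3, so it is sp2.
C6 is sp2: 3 σ bonds, plus one π bond, 3 electron-density regions.
C7 is sp3: 4 σ bonds, 4 electron-density regions.
C8 — 3 σ bonds, plus one π bond. Steric number 3, so sp2.

C1 sp3, C2 sp3, C3 sp, C4 sp, C5 sp2, C6 sp2, C7 sp3, C8 sp2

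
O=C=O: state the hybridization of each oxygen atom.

sp²

One σ bond + two lone pairs = steric number 3 → sp2.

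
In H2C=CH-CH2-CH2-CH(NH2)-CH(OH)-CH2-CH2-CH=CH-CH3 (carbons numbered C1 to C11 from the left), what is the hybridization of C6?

C6 carries 4 σ bonds, giving a steric number of 4, so it is sp3.

sp^3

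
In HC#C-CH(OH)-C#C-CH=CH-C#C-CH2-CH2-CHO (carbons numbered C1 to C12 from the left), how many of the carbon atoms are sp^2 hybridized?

C1: sp
C2: sp
C3: sp3
C4: sp
C5: sp
C6: sp2 ✓
C7: sp2 ✓
C8: sp
C9: sp
C10: sp3
C11: sp3
C12: sp2 ✓
C6, C7, C12 → 3 sp2 carbons.

3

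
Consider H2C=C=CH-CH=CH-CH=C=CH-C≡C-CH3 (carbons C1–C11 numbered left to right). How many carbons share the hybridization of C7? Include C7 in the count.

C7 is sp (two π bonds).
C1: sp2
C2: sp ✓
C3: sp2
C4: sp2
C5: sp2
C6: sp2
C7: sp ✓
C8: sp2
C9: sp ✓
C10: sp ✓
C11: sp3
4 carbons are sp.

4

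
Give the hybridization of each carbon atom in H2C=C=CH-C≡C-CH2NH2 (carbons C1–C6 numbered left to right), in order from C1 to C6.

C1 carries 3 σ bonds, plus one π bond, giving a steric number of 3, so it is sp2.
C2 has 2 σ bonds, plus two π bonds: steric number 2 → sp.
C3: 3 σ bonds, plus one π bond — 3 electron domains, sp2.
C4 has 2 σ bonds, plus two π bonds: steric number 2 → sp.
C5 — 2 σ bonds, plus two π bonds. Steric number 2, so sp.
C6 has 4 σ bonds: steric number 4 → sp3.

C1 sp2, C2 sp, C3 sp2, C4 sp, C5 sp, C6 sp3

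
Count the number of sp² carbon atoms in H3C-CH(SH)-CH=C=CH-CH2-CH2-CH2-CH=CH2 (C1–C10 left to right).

4

C1: sp3
C2: sp3
C3: sp2 ✓
C4: sp
C5: sp2 ✓
C6: sp3
C7: sp3
C8: sp3
C9: sp2 ✓
C10: sp2 ✓
C3, C5, C9, C10 → 4 sp2 carbons.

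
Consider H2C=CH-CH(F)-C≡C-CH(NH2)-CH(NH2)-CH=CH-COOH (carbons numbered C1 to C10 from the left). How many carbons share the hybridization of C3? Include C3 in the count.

C3 is sp3 (only σ bonds).
C1: sp2
C2: sp2
C3: sp3 ✓
C4: sp
C5: sp
C6: sp3 ✓
C7: sp3 ✓
C8: sp2
C9: sp2
C10: sp2
3 carbons are sp3.

3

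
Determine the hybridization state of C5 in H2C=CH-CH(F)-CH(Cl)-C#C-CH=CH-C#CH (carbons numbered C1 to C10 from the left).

sp

C5 — 2 σ bonds, plus two π bonds. Steric number 2, so sp.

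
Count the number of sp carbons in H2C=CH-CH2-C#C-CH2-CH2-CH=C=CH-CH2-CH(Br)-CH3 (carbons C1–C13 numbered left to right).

3

C1: sp2
C2: sp2
C3: sp3
C4: sp ✓
C5: sp ✓
C6: sp3
C7: sp3
C8: sp2
C9: sp ✓
C10: sp2
C11: sp3
C12: sp3
C13: sp3
C4, C5, C9 → 3 sp carbons.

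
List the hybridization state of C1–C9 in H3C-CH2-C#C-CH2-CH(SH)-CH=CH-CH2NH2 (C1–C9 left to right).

C1 sp3, C2 sp3, C3 sp, C4 sp, C5 sp3, C6 sp3, C7 sp2, C8 sp2, C9 sp3

C1 carries 4 σ bonds, giving a steric number of 4, so it is sp3.
C2: 4 σ bonds — 4 electron domains, sp3.
C3 — 2 σ bonds, plus two π bonds. Steric number 2, so sp.
C4 — 2 σ bonds, plus two π bonds. Steric number 2, so sp.
C5 carries 4 σ bonds, giving a steric number of 4, so it is sp3.
C6 carries 4 σ bonds, giving a steric number of 4, so it is sp3.
C7: 3 σ bonds, plus one π bond; 3 regions of electron density → sp2.
C8 — 3 σ bonds, plus one π bond. Steric number 3, so sp2.
C9: 4 σ bonds — 4 electron domains, sp3.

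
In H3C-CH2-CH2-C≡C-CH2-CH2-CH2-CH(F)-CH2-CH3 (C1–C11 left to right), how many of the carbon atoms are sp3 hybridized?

C1: sp3 ✓
C2: sp3 ✓
C3: sp3 ✓
C4: sp
C5: sp
C6: sp3 ✓
C7: sp3 ✓
C8: sp3 ✓
C9: sp3 ✓
C10: sp3 ✓
C11: sp3 ✓
C1, C2, C3, C6, C7, C8, C9, C10, C11 → 9 sp3 carbons.

9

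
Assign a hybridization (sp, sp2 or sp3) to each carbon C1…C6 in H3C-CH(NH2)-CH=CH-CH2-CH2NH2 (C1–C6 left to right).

C1 sp3, C2 sp3, C3 sp2, C4 sp2, C5 sp3, C6 sp3

C1: 4 σ bonds; 4 regions of electron density → sp3.
C2: 4 σ bonds; 4 regions of electron density → sp3.
C3: 3 σ bonds, plus one π bond — 3 electron domains, sp2.
C4 (3 σ bonds, plus one π bond) has steric number 3: sp2.
C5 — 4 σ bonds. Steric number 4, so sp3.
C6 carries 4 σ bonds, giving a steric number of 4, so it is sp3.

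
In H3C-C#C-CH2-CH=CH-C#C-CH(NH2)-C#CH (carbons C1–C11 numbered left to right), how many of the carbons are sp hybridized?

6

C1: sp3
C2: sp ✓
C3: sp ✓
C4: sp3
C5: sp2
C6: sp2
C7: sp ✓
C8: sp ✓
C9: sp3
C10: sp ✓
C11: sp ✓
C2, C3, C7, C8, C10, C11 → 6 sp carbons.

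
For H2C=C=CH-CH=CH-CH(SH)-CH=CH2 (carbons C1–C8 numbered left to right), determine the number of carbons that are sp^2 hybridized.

C1: sp2 ✓
C2: sp
C3: sp2 ✓
C4: sp2 ✓
C5: sp2 ✓
C6: sp3
C7: sp2 ✓
C8: sp2 ✓
C1, C3, C4, C5, C7, C8 → 6 sp2 carbons.

6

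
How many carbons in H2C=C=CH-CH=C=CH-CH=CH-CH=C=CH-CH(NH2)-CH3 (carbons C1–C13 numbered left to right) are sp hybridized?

C1: sp2
C2: sp ✓
C3: sp2
C4: sp2
C5: sp ✓
C6: sp2
C7: sp2
C8: sp2
C9: sp2
C10: sp ✓
C11: sp2
C12: sp3
C13: sp3
C2, C5, C10 → 3 sp carbons.

3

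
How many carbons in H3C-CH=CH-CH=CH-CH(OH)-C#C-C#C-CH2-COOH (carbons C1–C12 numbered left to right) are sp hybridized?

4

C1: sp3
C2: sp2
C3: sp2
C4: sp2
C5: sp2
C6: sp3
C7: sp ✓
C8: sp ✓
C9: sp ✓
C10: sp ✓
C11: sp3
C12: sp2
C7, C8, C9, C10 → 4 sp carbons.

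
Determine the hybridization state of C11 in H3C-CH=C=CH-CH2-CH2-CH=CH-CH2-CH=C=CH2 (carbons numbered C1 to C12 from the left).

C11: 2 σ bonds, plus two π bonds; 2 regions of electron density → sp.

sp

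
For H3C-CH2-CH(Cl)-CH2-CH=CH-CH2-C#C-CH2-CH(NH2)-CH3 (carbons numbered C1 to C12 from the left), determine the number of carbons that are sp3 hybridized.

8

C1: sp3 ✓
C2: sp3 ✓
C3: sp3 ✓
C4: sp3 ✓
C5: sp2
C6: sp2
C7: sp3 ✓
C8: sp
C9: sp
C10: sp3 ✓
C11: sp3 ✓
C12: sp3 ✓
C1, C2, C3, C4, C7, C10, C11, C12 → 8 sp3 carbons.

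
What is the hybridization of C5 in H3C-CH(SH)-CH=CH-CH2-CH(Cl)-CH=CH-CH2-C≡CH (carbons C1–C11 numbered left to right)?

sp3

C5 — 4 σ bonds. Steric number 4, so sp3.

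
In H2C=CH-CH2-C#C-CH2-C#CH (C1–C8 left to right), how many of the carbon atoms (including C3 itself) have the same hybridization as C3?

C3 is sp3 (only σ bonds).
C1: sp2
C2: sp2
C3: sp3 ✓
C4: sp
C5: sp
C6: sp3 ✓
C7: sp
C8: sp
2 carbons are sp3.

2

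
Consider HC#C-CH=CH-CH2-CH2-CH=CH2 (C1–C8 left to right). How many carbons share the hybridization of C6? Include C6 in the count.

C6 is sp3 (only σ bonds).
C1: sp
C2: sp
C3: sp2
C4: sp2
C5: sp3 ✓
C6: sp3 ✓
C7: sp2
C8: sp2
2 carbons are sp3.

2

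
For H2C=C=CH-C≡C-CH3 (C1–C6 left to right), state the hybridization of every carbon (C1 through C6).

C1 sp2, C2 sp, C3 sp2, C4 sp, C5 sp, C6 sp3

C1 has 3 σ bonds, plus one π bond: steric number 3 → sp2.
C2 is sp: 2 σ bonds, plus two π bonds, 2 electron-density regions.
C3 has 3 σ bonds, plus one π bond: steric number 3 → sp2.
C4 has 2 σ bonds, plus two π bonds: steric number 2 → sp.
C5 is sp: 2 σ bonds, plus two π bonds, 2 electron-density regions.
C6 — 4 σ bonds. Steric number 4, so sp3.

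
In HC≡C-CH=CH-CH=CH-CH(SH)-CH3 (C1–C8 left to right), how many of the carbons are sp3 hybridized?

2

C1: sp
C2: sp
C3: sp2
C4: sp2
C5: sp2
C6: sp2
C7: sp3 ✓
C8: sp3 ✓
C7, C8 → 2 sp3 carbons.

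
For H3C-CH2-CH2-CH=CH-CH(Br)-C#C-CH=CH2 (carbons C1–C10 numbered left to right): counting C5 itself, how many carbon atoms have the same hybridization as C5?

4

C5 is sp2 (one π bond).
C1: sp3
C2: sp3
C3: sp3
C4: sp2 ✓
C5: sp2 ✓
C6: sp3
C7: sp
C8: sp
C9: sp2 ✓
C10: sp2 ✓
4 carbons are sp2.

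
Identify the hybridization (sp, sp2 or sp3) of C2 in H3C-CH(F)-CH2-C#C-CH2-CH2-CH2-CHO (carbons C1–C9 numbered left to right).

C2 (4 σ bonds) has steric number 4: sp3.

sp^3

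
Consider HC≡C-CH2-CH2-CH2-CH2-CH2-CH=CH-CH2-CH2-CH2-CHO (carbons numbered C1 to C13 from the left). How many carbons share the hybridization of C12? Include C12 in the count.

8

C12 is sp3 (only σ bonds).
C1: sp
C2: sp
C3: sp3 ✓
C4: sp3 ✓
C5: sp3 ✓
C6: sp3 ✓
C7: sp3 ✓
C8: sp2
C9: sp2
C10: sp3 ✓
C11: sp3 ✓
C12: sp3 ✓
C13: sp2
8 carbons are sp3.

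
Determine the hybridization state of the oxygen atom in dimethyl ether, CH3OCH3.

sp^3

Two σ bonds + two lone pairs = steric number 4 → sp3.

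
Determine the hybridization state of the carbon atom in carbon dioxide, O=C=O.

sp

Two σ bonds, two π bonds → steric number 2 → sp.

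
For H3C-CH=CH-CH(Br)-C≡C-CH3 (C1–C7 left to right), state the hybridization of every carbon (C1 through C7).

C1 sp3, C2 sp2, C3 sp2, C4 sp3, C5 sp, C6 sp, C7 sp3

C1: 4 σ bonds — 4 electron domains, sp3.
C2: 3 σ bonds, plus one π bond; 3 regions of electron density → sp2.
C3: 3 σ bonds, plus one π bond — 3 electron domains, sp2.
C4 is sp3: 4 σ bonds, 4 electron-density regions.
C5 carries 2 σ bonds, plus two π bonds, giving a steric number of 2, so it is sp.
C6: 2 σ bonds, plus two π bonds; 2 regions of electron density → sp.
C7 is sp3: 4 σ bonds, 4 electron-density regions.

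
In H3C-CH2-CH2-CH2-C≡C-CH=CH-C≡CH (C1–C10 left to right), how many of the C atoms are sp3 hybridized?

C1: sp3 ✓
C2: sp3 ✓
C3: sp3 ✓
C4: sp3 ✓
C5: sp
C6: sp
C7: sp2
C8: sp2
C9: sp
C10: sp
C1, C2, C3, C4 → 4 sp3 carbons.

4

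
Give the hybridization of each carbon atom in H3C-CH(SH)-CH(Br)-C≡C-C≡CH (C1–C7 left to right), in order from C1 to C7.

C1: 4 σ bonds; 4 regions of electron density → sp3.
C2 (4 σ bonds) has steric number 4: sp3.
C3 — 4 σ bonds. Steric number 4, so sp3.
C4 has 2 σ bonds, plus two π bonds: steric number 2 → sp.
C5: 2 σ bonds, plus two π bonds — 2 electron domains, sp.
C6: 2 σ bonds, plus two π bonds — 2 electron domains, sp.
C7: 2 σ bonds, plus two π bonds — 2 electron domains, sp.

C1 sp3, C2 sp3, C3 sp3, C4 sp, C5 sp, C6 sp, C7 sp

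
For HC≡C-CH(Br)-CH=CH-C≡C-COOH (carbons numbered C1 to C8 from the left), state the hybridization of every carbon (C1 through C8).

C1 — 2 σ bonds, plus two π bonds. Steric number 2, so sp.
C2: 2 σ bonds, plus two π bonds — 2 electron domains, sp.
C3: 4 σ bonds; 4 regions of electron density → sp3.
C4 has 3 σ bonds, plus one π bond: steric number 3 → sp2.
C5: 3 σ bonds, plus one π bond — 3 electron domains, sp2.
C6 is sp: 2 σ bonds, plus two π bonds, 2 electron-density regions.
C7: 2 σ bonds, plus two π bonds — 2 electron domains, sp.
C8 has 3 σ bonds, plus one π bond: steric number 3 → sp2.

C1 sp, C2 sp, C3 sp3, C4 sp2, C5 sp2, C6 sp, C7 sp, C8 sp2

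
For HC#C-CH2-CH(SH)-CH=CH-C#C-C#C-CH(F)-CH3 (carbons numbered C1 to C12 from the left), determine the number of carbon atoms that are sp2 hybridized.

C1: sp
C2: sp
C3: sp3
C4: sp3
C5: sp2 ✓
C6: sp2 ✓
C7: sp
C8: sp
C9: sp
C10: sp
C11: sp3
C12: sp3
C5, C6 → 2 sp2 carbons.

2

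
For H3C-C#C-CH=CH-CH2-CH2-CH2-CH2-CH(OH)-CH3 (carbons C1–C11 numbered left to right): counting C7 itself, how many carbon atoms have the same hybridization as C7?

C7 is sp3 (only σ bonds).
C1: sp3 ✓
C2: sp
C3: sp
C4: sp2
C5: sp2
C6: sp3 ✓
C7: sp3 ✓
C8: sp3 ✓
C9: sp3 ✓
C10: sp3 ✓
C11: sp3 ✓
7 carbons are sp3.

7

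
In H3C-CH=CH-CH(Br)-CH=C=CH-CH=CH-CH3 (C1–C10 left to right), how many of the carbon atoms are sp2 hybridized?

C1: sp3
C2: sp2 ✓
C3: sp2 ✓
C4: sp3
C5: sp2 ✓
C6: sp
C7: sp2 ✓
C8: sp2 ✓
C9: sp2 ✓
C10: sp3
C2, C3, C5, C7, C8, C9 → 6 sp2 carbons.

6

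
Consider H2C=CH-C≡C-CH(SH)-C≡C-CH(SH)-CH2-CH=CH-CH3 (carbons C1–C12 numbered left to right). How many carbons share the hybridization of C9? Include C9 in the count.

4

C9 is sp3 (only σ bonds).
C1: sp2
C2: sp2
C3: sp
C4: sp
C5: sp3 ✓
C6: sp
C7: sp
C8: sp3 ✓
C9: sp3 ✓
C10: sp2
C11: sp2
C12: sp3 ✓
4 carbons are sp3.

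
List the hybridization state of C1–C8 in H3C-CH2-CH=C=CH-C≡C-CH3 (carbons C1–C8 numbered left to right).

C1 sp3, C2 sp3, C3 sp2, C4 sp, C5 sp2, C6 sp, C7 sp, C8 sp3

C1 carries 4 σ bonds, giving a steric number of 4, so it is sp3.
C2: 4 σ bonds; 4 regions of electron density → sp3.
C3 carries 3 σ bonds, plus one π bond, giving a steric number of 3, so it is sp2.
C4 carries 2 σ bonds, plus two π bonds, giving a steric number of 2, so it is sp.
C5 — 3 σ bonds, plus one π bond. Steric number 3, so sp2.
C6: 2 σ bonds, plus two π bonds — 2 electron domains, sp.
C7 — 2 σ bonds, plus two π bonds. Steric number 2, so sp.
C8 is sp3: 4 σ bonds, 4 electron-density regions.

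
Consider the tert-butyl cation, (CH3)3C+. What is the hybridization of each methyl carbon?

sp^3

Each methyl carbon has 4 σ bonds: steric number 4 → sp3.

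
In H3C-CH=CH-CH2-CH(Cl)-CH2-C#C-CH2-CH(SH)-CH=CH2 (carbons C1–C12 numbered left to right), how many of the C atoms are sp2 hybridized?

4

C1: sp3
C2: sp2 ✓
C3: sp2 ✓
C4: sp3
C5: sp3
C6: sp3
C7: sp
C8: sp
C9: sp3
C10: sp3
C11: sp2 ✓
C12: sp2 ✓
C2, C3, C11, C12 → 4 sp2 carbons.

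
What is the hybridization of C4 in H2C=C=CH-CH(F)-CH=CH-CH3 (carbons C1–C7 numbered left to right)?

sp³

C4: 4 σ bonds; 4 regions of electron density → sp3.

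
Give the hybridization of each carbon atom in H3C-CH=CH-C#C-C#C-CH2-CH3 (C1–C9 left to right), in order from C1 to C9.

C1 sp3, C2 sp2, C3 sp2, C4 sp, C5 sp, C6 sp, C7 sp, C8 sp3, C9 sp3

C1 is sp3: 4 σ bonds, 4 electron-density regions.
C2 carries 3 σ bonds, plus one π bond, giving a steric number of 3, so it is sp2.
C3 has 3 σ bonds, plus one π bond: steric number 3 → sp2.
C4 (2 σ bonds, plus two π bonds) has steric number 2: sp.
C5 carries 2 σ bonds, plus two π bonds, giving a steric number of 2, so it is sp.
C6 (2 σ bonds, plus two π bonds) has steric number 2: sp.
C7: 2 σ bonds, plus two π bonds; 2 regions of electron density → sp.
C8 — 4 σ bonds. Steric number 4, so sp3.
C9 has 4 σ bonds: steric number 4 → sp3.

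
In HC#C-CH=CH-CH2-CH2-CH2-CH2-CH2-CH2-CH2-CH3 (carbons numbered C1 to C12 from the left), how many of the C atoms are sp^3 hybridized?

8

C1: sp
C2: sp
C3: sp2
C4: sp2
C5: sp3 ✓
C6: sp3 ✓
C7: sp3 ✓
C8: sp3 ✓
C9: sp3 ✓
C10: sp3 ✓
C11: sp3 ✓
C12: sp3 ✓
C5, C6, C7, C8, C9, C10, C11, C12 → 8 sp3 carbons.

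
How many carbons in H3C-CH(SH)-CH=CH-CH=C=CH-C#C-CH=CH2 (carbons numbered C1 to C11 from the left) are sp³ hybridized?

C1: sp3 ✓
C2: sp3 ✓
C3: sp2
C4: sp2
C5: sp2
C6: sp
C7: sp2
C8: sp
C9: sp
C10: sp2
C11: sp2
C1, C2 → 2 sp3 carbons.

2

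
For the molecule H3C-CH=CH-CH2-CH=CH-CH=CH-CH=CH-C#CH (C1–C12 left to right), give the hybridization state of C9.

C9 has 3 σ bonds, plus one π bond: steric number 3 → sp2.

sp²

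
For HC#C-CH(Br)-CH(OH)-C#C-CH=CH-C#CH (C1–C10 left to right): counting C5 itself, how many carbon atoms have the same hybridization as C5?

C5 is sp (two π bonds).
C1: sp ✓
C2: sp ✓
C3: sp3
C4: sp3
C5: sp ✓
C6: sp ✓
C7: sp2
C8: sp2
C9: sp ✓
C10: sp ✓
6 carbons are sp.

6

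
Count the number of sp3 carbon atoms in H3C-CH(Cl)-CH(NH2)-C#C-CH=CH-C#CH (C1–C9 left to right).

C1: sp3 ✓
C2: sp3 ✓
C3: sp3 ✓
C4: sp
C5: sp
C6: sp2
C7: sp2
C8: sp
C9: sp
C1, C2, C3 → 3 sp3 carbons.

3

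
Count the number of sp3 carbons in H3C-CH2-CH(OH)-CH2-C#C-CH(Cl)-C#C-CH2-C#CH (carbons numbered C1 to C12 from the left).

6

C1: sp3 ✓
C2: sp3 ✓
C3: sp3 ✓
C4: sp3 ✓
C5: sp
C6: sp
C7: sp3 ✓
C8: sp
C9: sp
C10: sp3 ✓
C11: sp
C12: sp
C1, C2, C3, C4, C7, C10 → 6 sp3 carbons.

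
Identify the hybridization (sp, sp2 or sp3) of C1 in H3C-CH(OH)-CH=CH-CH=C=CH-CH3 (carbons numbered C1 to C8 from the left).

sp³

C1 — 4 σ bonds. Steric number 4, so sp3.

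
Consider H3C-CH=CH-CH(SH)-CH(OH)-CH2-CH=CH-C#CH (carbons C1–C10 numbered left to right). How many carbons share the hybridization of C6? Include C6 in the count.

C6 is sp3 (only σ bonds).
C1: sp3 ✓
C2: sp2
C3: sp2
C4: sp3 ✓
C5: sp3 ✓
C6: sp3 ✓
C7: sp2
C8: sp2
C9: sp
C10: sp
4 carbons are sp3.

4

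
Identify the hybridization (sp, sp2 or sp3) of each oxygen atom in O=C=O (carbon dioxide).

One σ bond + two lone pairs = steric number 3 → sp2.

sp2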